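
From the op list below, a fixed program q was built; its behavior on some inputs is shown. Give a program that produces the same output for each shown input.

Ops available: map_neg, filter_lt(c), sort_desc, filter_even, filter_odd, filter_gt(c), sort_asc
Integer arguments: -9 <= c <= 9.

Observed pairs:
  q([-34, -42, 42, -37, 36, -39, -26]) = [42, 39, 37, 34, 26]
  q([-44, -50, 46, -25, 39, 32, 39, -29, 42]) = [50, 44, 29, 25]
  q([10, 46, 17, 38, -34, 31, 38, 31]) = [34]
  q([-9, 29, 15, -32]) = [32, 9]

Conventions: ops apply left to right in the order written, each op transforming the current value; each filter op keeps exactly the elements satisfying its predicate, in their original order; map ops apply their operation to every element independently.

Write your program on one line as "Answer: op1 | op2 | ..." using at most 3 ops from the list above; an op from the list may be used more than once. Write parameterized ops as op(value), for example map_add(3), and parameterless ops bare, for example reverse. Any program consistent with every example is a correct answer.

filter_lt(-1) | sort_asc | map_neg

Check, running the answer program on each example:
  [-34, -42, 42, -37, 36, -39, -26] -> [-34, -42, -37, -39, -26] -> [-42, -39, -37, -34, -26] -> [42, 39, 37, 34, 26]
  [-44, -50, 46, -25, 39, 32, 39, -29, 42] -> [-44, -50, -25, -29] -> [-50, -44, -29, -25] -> [50, 44, 29, 25]
  [10, 46, 17, 38, -34, 31, 38, 31] -> [-34] -> [-34] -> [34]
  [-9, 29, 15, -32] -> [-9, -32] -> [-32, -9] -> [32, 9]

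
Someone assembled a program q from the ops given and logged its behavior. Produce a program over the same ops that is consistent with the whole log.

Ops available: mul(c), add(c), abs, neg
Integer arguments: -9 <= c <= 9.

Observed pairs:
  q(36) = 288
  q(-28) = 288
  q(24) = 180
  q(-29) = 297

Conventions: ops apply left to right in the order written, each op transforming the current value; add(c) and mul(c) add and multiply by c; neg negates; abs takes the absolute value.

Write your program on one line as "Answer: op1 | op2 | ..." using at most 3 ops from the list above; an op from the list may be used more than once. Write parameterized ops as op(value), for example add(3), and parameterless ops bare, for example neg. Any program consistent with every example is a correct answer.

add(-4) | abs | mul(9)

Check, running the answer program on each example:
  36 -> 32 -> 32 -> 288
  -28 -> -32 -> 32 -> 288
  24 -> 20 -> 20 -> 180
  -29 -> -33 -> 33 -> 297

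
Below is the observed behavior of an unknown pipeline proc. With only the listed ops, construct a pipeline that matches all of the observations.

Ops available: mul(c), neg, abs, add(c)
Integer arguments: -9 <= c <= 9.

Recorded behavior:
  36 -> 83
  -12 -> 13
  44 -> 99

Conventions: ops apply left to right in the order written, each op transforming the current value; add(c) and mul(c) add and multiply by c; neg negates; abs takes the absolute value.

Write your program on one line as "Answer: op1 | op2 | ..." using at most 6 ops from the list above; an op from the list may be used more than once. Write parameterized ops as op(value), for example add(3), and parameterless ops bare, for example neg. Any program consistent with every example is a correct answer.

neg | mul(-2) | add(4) | add(7) | abs

Check, running the answer program on each example:
  36 -> -36 -> 72 -> 76 -> 83 -> 83
  -12 -> 12 -> -24 -> -20 -> -13 -> 13
  44 -> -44 -> 88 -> 92 -> 99 -> 99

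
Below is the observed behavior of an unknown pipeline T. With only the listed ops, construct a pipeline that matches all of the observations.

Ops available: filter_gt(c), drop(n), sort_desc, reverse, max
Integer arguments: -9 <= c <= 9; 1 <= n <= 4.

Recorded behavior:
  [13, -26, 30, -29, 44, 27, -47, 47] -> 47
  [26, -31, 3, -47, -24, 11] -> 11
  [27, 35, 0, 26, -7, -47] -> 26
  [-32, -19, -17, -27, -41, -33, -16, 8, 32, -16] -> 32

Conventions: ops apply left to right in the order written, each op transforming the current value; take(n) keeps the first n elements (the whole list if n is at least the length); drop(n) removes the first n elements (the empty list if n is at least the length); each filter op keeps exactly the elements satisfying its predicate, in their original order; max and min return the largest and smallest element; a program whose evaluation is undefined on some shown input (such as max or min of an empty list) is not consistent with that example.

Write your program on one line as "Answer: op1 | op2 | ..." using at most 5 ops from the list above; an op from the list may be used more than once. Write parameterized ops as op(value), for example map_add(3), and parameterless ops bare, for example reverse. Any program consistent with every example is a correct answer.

drop(3) | sort_desc | reverse | max

Check, running the answer program on each example:
  [13, -26, 30, -29, 44, 27, -47, 47] -> [-29, 44, 27, -47, 47] -> [47, 44, 27, -29, -47] -> [-47, -29, 27, 44, 47] -> 47
  [26, -31, 3, -47, -24, 11] -> [-47, -24, 11] -> [11, -24, -47] -> [-47, -24, 11] -> 11
  [27, 35, 0, 26, -7, -47] -> [26, -7, -47] -> [26, -7, -47] -> [-47, -7, 26] -> 26
  [-32, -19, -17, -27, -41, -33, -16, 8, 32, -16] -> [-27, -41, -33, -16, 8, 32, -16] -> [32, 8, -16, -16, -27, -33, -41] -> [-41, -33, -27, -16, -16, 8, 32] -> 32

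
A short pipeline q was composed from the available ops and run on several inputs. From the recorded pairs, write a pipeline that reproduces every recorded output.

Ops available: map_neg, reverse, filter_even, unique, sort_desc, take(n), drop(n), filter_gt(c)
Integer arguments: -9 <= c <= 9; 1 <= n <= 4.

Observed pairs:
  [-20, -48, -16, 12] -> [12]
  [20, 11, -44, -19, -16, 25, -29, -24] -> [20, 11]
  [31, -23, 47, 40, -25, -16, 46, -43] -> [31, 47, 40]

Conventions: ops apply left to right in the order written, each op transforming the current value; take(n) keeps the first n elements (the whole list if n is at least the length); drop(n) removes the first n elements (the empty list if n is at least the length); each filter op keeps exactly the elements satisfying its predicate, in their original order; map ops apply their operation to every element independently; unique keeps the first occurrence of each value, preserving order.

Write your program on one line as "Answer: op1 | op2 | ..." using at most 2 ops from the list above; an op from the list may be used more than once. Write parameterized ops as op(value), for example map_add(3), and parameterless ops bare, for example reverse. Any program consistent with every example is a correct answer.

take(4) | filter_gt(-8)

Check, running the answer program on each example:
  [-20, -48, -16, 12] -> [-20, -48, -16, 12] -> [12]
  [20, 11, -44, -19, -16, 25, -29, -24] -> [20, 11, -44, -19] -> [20, 11]
  [31, -23, 47, 40, -25, -16, 46, -43] -> [31, -23, 47, 40] -> [31, 47, 40]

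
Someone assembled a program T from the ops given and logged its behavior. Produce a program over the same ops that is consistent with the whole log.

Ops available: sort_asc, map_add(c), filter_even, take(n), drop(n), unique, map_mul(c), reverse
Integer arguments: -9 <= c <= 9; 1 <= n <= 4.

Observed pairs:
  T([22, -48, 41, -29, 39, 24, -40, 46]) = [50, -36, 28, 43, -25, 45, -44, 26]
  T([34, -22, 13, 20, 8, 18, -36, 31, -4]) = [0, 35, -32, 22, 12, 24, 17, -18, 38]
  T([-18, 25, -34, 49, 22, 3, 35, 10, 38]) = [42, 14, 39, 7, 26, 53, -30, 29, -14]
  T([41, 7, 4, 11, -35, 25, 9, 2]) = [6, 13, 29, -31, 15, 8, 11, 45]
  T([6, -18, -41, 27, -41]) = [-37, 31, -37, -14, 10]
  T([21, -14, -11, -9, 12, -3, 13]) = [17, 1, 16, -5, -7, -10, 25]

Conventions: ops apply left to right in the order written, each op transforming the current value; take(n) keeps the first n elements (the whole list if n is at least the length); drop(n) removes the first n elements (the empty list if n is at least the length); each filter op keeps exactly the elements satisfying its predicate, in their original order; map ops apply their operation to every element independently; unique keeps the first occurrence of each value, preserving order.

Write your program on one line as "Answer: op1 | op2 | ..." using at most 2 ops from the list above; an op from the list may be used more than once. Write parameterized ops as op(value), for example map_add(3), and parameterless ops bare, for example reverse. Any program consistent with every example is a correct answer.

map_add(4) | reverse

Check, running the answer program on each example:
  [22, -48, 41, -29, 39, 24, -40, 46] -> [26, -44, 45, -25, 43, 28, -36, 50] -> [50, -36, 28, 43, -25, 45, -44, 26]
  [34, -22, 13, 20, 8, 18, -36, 31, -4] -> [38, -18, 17, 24, 12, 22, -32, 35, 0] -> [0, 35, -32, 22, 12, 24, 17, -18, 38]
  [-18, 25, -34, 49, 22, 3, 35, 10, 38] -> [-14, 29, -30, 53, 26, 7, 39, 14, 42] -> [42, 14, 39, 7, 26, 53, -30, 29, -14]
  [41, 7, 4, 11, -35, 25, 9, 2] -> [45, 11, 8, 15, -31, 29, 13, 6] -> [6, 13, 29, -31, 15, 8, 11, 45]
  [6, -18, -41, 27, -41] -> [10, -14, -37, 31, -37] -> [-37, 31, -37, -14, 10]
  [21, -14, -11, -9, 12, -3, 13] -> [25, -10, -7, -5, 16, 1, 17] -> [17, 1, 16, -5, -7, -10, 25]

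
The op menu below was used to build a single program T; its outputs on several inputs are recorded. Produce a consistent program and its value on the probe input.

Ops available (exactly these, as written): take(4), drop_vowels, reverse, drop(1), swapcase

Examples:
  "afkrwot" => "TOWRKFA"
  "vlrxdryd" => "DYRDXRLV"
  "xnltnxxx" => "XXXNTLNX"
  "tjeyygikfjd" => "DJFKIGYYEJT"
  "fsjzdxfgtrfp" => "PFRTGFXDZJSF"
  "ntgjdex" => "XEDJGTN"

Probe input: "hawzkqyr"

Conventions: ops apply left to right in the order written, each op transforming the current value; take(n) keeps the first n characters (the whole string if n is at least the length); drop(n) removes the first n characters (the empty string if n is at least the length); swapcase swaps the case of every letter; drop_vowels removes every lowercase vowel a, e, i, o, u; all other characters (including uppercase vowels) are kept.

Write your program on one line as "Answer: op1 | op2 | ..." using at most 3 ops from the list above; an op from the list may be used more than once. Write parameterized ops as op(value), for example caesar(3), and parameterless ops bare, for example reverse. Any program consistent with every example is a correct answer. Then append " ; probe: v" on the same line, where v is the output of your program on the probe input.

swapcase | reverse ; probe: "RYQKZWAH"

Check, running the answer program on each example:
  "afkrwot" -> "AFKRWOT" -> "TOWRKFA"
  "vlrxdryd" -> "VLRXDRYD" -> "DYRDXRLV"
  "xnltnxxx" -> "XNLTNXXX" -> "XXXNTLNX"
  "tjeyygikfjd" -> "TJEYYGIKFJD" -> "DJFKIGYYEJT"
  "fsjzdxfgtrfp" -> "FSJZDXFGTRFP" -> "PFRTGFXDZJSF"
  "ntgjdex" -> "NTGJDEX" -> "XEDJGTN"
  probe: "hawzkqyr" -> "HAWZKQYR" -> "RYQKZWAH"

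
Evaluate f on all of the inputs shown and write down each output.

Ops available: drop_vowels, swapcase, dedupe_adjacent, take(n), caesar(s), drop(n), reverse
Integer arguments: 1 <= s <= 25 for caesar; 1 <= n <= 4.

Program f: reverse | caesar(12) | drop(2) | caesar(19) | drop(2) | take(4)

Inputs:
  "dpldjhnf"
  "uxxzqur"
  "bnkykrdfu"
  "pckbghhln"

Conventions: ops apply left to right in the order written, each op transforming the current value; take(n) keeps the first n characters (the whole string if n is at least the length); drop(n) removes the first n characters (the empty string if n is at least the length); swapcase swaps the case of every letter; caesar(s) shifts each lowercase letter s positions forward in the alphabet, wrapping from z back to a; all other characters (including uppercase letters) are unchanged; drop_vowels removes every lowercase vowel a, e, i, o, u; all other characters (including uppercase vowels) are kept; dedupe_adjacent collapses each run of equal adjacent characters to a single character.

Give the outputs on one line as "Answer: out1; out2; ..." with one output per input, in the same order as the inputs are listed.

"iqui"; "ccz"; "pdps"; "lgph"

Execution, op by op:
  "dpldjhnf" -> "fnhjdlpd" -> "rztvpxbp" -> "tvpxbp" -> "moiqui" -> "iqui" -> "iqui"
  "uxxzqur" -> "ruqzxxu" -> "dgcljjg" -> "cljjg" -> "veccz" -> "ccz" -> "ccz"
  "bnkykrdfu" -> "ufdrkyknb" -> "grpdwkwzn" -> "pdwkwzn" -> "iwpdpsg" -> "pdpsg" -> "pdps"
  "pckbghhln" -> "nlhhgbkcp" -> "zxttsnwob" -> "ttsnwob" -> "mmlgphu" -> "lgphu" -> "lgph"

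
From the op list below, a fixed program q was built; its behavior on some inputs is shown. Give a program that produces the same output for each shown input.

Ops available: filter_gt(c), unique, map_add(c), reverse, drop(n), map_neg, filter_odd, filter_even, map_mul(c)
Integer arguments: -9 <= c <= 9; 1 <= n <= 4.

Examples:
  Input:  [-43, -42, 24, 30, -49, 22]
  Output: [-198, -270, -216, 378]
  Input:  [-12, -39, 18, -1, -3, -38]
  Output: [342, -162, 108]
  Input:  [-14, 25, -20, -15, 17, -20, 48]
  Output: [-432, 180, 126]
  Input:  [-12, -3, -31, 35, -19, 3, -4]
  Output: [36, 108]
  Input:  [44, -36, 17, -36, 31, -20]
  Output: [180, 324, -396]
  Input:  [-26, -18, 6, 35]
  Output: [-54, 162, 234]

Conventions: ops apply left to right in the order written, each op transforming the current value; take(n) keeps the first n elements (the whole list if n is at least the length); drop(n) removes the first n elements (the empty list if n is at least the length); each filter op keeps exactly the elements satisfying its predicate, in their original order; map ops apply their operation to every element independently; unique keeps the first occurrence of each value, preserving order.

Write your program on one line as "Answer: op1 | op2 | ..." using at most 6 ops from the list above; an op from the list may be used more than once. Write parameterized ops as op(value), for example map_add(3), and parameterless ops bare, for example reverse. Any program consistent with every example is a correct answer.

reverse | filter_even | map_neg | map_mul(9) | unique

Check, running the answer program on each example:
  [-43, -42, 24, 30, -49, 22] -> [22, -49, 30, 24, -42, -43] -> [22, 30, 24, -42] -> [-22, -30, -24, 42] -> [-198, -270, -216, 378] -> [-198, -270, -216, 378]
  [-12, -39, 18, -1, -3, -38] -> [-38, -3, -1, 18, -39, -12] -> [-38, 18, -12] -> [38, -18, 12] -> [342, -162, 108] -> [342, -162, 108]
  [-14, 25, -20, -15, 17, -20, 48] -> [48, -20, 17, -15, -20, 25, -14] -> [48, -20, -20, -14] -> [-48, 20, 20, 14] -> [-432, 180, 180, 126] -> [-432, 180, 126]
  [-12, -3, -31, 35, -19, 3, -4] -> [-4, 3, -19, 35, -31, -3, -12] -> [-4, -12] -> [4, 12] -> [36, 108] -> [36, 108]
  [44, -36, 17, -36, 31, -20] -> [-20, 31, -36, 17, -36, 44] -> [-20, -36, -36, 44] -> [20, 36, 36, -44] -> [180, 324, 324, -396] -> [180, 324, -396]
  [-26, -18, 6, 35] -> [35, 6, -18, -26] -> [6, -18, -26] -> [-6, 18, 26] -> [-54, 162, 234] -> [-54, 162, 234]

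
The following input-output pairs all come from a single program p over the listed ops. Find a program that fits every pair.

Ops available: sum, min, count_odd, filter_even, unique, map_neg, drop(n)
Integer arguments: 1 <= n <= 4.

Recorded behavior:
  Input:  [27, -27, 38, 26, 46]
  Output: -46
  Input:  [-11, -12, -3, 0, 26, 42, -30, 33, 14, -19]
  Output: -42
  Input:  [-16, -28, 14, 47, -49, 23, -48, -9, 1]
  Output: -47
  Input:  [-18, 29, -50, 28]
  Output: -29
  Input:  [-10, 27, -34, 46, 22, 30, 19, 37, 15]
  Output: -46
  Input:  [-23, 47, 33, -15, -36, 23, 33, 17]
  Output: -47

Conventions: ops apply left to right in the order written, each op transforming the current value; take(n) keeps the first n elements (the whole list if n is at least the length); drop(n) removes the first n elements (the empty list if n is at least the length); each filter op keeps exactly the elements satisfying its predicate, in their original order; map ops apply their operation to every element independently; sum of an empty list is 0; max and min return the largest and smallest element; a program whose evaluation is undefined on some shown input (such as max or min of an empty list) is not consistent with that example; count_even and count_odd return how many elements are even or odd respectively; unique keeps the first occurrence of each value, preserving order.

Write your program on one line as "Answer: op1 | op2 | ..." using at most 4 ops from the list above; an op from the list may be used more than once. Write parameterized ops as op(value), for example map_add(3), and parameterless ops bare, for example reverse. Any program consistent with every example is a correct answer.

drop(1) | unique | map_neg | min

Check, running the answer program on each example:
  [27, -27, 38, 26, 46] -> [-27, 38, 26, 46] -> [-27, 38, 26, 46] -> [27, -38, -26, -46] -> -46
  [-11, -12, -3, 0, 26, 42, -30, 33, 14, -19] -> [-12, -3, 0, 26, 42, -30, 33, 14, -19] -> [-12, -3, 0, 26, 42, -30, 33, 14, -19] -> [12, 3, 0, -26, -42, 30, -33, -14, 19] -> -42
  [-16, -28, 14, 47, -49, 23, -48, -9, 1] -> [-28, 14, 47, -49, 23, -48, -9, 1] -> [-28, 14, 47, -49, 23, -48, -9, 1] -> [28, -14, -47, 49, -23, 48, 9, -1] -> -47
  [-18, 29, -50, 28] -> [29, -50, 28] -> [29, -50, 28] -> [-29, 50, -28] -> -29
  [-10, 27, -34, 46, 22, 30, 19, 37, 15] -> [27, -34, 46, 22, 30, 19, 37, 15] -> [27, -34, 46, 22, 30, 19, 37, 15] -> [-27, 34, -46, -22, -30, -19, -37, -15] -> -46
  [-23, 47, 33, -15, -36, 23, 33, 17] -> [47, 33, -15, -36, 23, 33, 17] -> [47, 33, -15, -36, 23, 17] -> [-47, -33, 15, 36, -23, -17] -> -47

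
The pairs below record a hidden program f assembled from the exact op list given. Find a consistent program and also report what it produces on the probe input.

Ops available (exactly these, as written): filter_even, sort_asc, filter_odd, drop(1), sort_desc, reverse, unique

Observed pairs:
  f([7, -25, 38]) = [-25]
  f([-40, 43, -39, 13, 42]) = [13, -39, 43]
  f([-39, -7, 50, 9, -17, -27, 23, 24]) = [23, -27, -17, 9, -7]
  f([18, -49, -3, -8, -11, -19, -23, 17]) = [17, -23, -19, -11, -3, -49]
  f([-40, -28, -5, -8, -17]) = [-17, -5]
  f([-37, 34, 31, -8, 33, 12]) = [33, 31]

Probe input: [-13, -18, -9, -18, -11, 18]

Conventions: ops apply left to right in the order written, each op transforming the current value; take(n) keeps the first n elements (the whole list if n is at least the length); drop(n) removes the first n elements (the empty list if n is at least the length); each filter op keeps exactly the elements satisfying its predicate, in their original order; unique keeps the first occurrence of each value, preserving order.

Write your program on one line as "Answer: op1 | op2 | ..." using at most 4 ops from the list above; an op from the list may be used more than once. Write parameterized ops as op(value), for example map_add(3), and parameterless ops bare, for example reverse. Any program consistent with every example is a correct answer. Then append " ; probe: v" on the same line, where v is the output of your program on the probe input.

drop(1) | reverse | filter_odd ; probe: [-11, -9]

Check, running the answer program on each example:
  [7, -25, 38] -> [-25, 38] -> [38, -25] -> [-25]
  [-40, 43, -39, 13, 42] -> [43, -39, 13, 42] -> [42, 13, -39, 43] -> [13, -39, 43]
  [-39, -7, 50, 9, -17, -27, 23, 24] -> [-7, 50, 9, -17, -27, 23, 24] -> [24, 23, -27, -17, 9, 50, -7] -> [23, -27, -17, 9, -7]
  [18, -49, -3, -8, -11, -19, -23, 17] -> [-49, -3, -8, -11, -19, -23, 17] -> [17, -23, -19, -11, -8, -3, -49] -> [17, -23, -19, -11, -3, -49]
  [-40, -28, -5, -8, -17] -> [-28, -5, -8, -17] -> [-17, -8, -5, -28] -> [-17, -5]
  [-37, 34, 31, -8, 33, 12] -> [34, 31, -8, 33, 12] -> [12, 33, -8, 31, 34] -> [33, 31]
  probe: [-13, -18, -9, -18, -11, 18] -> [-18, -9, -18, -11, 18] -> [18, -11, -18, -9, -18] -> [-11, -9]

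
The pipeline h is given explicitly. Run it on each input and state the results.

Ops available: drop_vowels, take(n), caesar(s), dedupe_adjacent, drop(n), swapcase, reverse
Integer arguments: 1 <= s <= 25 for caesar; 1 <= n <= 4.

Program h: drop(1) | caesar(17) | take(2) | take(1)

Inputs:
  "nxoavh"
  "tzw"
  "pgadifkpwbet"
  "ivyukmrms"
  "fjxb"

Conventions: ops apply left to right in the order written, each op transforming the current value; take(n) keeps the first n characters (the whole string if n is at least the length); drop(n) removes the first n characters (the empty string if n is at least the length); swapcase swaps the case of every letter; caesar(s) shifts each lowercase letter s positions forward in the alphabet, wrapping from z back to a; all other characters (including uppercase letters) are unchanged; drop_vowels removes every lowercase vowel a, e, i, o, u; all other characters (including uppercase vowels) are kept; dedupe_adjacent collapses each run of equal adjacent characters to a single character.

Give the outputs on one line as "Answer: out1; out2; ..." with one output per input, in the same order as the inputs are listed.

"o"; "q"; "x"; "m"; "a"

Execution, op by op:
  "nxoavh" -> "xoavh" -> "ofrmy" -> "of" -> "o"
  "tzw" -> "zw" -> "qn" -> "qn" -> "q"
  "pgadifkpwbet" -> "gadifkpwbet" -> "xruzwbgnsvk" -> "xr" -> "x"
  "ivyukmrms" -> "vyukmrms" -> "mplbdidj" -> "mp" -> "m"
  "fjxb" -> "jxb" -> "aos" -> "ao" -> "a"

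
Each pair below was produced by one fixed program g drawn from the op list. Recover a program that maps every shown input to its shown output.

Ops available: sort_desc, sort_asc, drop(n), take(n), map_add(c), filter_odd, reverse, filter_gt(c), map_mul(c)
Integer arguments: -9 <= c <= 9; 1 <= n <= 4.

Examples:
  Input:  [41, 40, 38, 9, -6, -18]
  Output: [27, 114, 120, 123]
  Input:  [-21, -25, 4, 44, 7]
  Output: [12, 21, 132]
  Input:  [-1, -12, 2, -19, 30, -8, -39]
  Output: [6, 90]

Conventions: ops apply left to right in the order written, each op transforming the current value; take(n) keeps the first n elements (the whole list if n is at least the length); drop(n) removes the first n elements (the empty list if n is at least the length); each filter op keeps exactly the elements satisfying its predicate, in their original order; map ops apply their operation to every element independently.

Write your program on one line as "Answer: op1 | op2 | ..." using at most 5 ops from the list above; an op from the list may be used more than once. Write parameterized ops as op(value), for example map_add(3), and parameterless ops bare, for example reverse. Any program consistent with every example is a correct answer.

sort_desc | map_mul(3) | sort_asc | filter_gt(1)

Check, running the answer program on each example:
  [41, 40, 38, 9, -6, -18] -> [41, 40, 38, 9, -6, -18] -> [123, 120, 114, 27, -18, -54] -> [-54, -18, 27, 114, 120, 123] -> [27, 114, 120, 123]
  [-21, -25, 4, 44, 7] -> [44, 7, 4, -21, -25] -> [132, 21, 12, -63, -75] -> [-75, -63, 12, 21, 132] -> [12, 21, 132]
  [-1, -12, 2, -19, 30, -8, -39] -> [30, 2, -1, -8, -12, -19, -39] -> [90, 6, -3, -24, -36, -57, -117] -> [-117, -57, -36, -24, -3, 6, 90] -> [6, 90]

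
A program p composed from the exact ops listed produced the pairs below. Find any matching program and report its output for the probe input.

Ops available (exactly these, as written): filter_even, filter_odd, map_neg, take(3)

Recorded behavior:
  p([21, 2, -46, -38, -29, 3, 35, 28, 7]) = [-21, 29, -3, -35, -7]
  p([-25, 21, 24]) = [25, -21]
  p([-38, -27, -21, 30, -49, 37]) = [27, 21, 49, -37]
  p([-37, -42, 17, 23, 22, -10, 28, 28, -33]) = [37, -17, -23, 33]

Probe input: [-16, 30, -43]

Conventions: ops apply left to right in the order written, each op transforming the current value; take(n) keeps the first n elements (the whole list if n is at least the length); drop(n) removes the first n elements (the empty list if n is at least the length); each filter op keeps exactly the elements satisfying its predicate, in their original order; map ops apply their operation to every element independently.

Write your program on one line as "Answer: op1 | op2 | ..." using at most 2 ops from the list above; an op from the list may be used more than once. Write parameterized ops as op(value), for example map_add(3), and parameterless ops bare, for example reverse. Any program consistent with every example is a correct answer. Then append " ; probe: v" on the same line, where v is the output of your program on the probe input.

filter_odd | map_neg ; probe: [43]

Check, running the answer program on each example:
  [21, 2, -46, -38, -29, 3, 35, 28, 7] -> [21, -29, 3, 35, 7] -> [-21, 29, -3, -35, -7]
  [-25, 21, 24] -> [-25, 21] -> [25, -21]
  [-38, -27, -21, 30, -49, 37] -> [-27, -21, -49, 37] -> [27, 21, 49, -37]
  [-37, -42, 17, 23, 22, -10, 28, 28, -33] -> [-37, 17, 23, -33] -> [37, -17, -23, 33]
  probe: [-16, 30, -43] -> [-43] -> [43]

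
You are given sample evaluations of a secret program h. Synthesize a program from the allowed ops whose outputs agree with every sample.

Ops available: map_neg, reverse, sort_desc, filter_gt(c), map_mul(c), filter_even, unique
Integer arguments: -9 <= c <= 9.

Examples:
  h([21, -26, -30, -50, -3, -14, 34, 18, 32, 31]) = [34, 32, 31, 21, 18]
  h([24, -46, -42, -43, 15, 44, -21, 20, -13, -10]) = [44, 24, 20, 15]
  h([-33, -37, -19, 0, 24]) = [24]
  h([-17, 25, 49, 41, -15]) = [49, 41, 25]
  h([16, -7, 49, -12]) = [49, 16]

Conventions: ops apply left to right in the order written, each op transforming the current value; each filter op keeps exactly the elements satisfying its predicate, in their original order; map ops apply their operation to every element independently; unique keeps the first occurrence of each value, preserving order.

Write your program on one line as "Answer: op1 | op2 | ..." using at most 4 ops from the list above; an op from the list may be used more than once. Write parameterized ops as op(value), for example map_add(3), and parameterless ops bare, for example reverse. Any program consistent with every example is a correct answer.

reverse | filter_gt(4) | sort_desc

Check, running the answer program on each example:
  [21, -26, -30, -50, -3, -14, 34, 18, 32, 31] -> [31, 32, 18, 34, -14, -3, -50, -30, -26, 21] -> [31, 32, 18, 34, 21] -> [34, 32, 31, 21, 18]
  [24, -46, -42, -43, 15, 44, -21, 20, -13, -10] -> [-10, -13, 20, -21, 44, 15, -43, -42, -46, 24] -> [20, 44, 15, 24] -> [44, 24, 20, 15]
  [-33, -37, -19, 0, 24] -> [24, 0, -19, -37, -33] -> [24] -> [24]
  [-17, 25, 49, 41, -15] -> [-15, 41, 49, 25, -17] -> [41, 49, 25] -> [49, 41, 25]
  [16, -7, 49, -12] -> [-12, 49, -7, 16] -> [49, 16] -> [49, 16]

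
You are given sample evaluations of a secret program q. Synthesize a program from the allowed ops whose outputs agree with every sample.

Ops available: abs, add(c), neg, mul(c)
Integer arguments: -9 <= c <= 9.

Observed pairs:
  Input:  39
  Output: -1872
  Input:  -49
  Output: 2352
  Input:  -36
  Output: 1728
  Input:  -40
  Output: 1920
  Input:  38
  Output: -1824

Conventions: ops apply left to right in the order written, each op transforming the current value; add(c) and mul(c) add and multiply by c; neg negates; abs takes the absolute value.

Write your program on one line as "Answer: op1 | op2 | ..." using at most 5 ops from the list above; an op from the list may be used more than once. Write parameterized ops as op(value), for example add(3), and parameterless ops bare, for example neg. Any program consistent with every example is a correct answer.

mul(2) | mul(-3) | mul(-8) | neg

Check, running the answer program on each example:
  39 -> 78 -> -234 -> 1872 -> -1872
  -49 -> -98 -> 294 -> -2352 -> 2352
  -36 -> -72 -> 216 -> -1728 -> 1728
  -40 -> -80 -> 240 -> -1920 -> 1920
  38 -> 76 -> -228 -> 1824 -> -1824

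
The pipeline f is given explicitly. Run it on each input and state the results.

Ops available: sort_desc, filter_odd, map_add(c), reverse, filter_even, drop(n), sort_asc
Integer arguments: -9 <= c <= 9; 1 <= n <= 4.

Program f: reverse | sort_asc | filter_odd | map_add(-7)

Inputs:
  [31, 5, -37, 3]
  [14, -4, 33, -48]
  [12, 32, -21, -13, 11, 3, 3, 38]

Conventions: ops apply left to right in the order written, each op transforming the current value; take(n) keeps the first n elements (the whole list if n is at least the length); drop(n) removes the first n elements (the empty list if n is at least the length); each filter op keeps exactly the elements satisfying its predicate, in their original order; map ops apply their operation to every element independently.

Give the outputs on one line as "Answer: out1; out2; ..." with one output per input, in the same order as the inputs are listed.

[-44, -4, -2, 24]; [26]; [-28, -20, -4, -4, 4]

Execution, op by op:
  [31, 5, -37, 3] -> [3, -37, 5, 31] -> [-37, 3, 5, 31] -> [-37, 3, 5, 31] -> [-44, -4, -2, 24]
  [14, -4, 33, -48] -> [-48, 33, -4, 14] -> [-48, -4, 14, 33] -> [33] -> [26]
  [12, 32, -21, -13, 11, 3, 3, 38] -> [38, 3, 3, 11, -13, -21, 32, 12] -> [-21, -13, 3, 3, 11, 12, 32, 38] -> [-21, -13, 3, 3, 11] -> [-28, -20, -4, -4, 4]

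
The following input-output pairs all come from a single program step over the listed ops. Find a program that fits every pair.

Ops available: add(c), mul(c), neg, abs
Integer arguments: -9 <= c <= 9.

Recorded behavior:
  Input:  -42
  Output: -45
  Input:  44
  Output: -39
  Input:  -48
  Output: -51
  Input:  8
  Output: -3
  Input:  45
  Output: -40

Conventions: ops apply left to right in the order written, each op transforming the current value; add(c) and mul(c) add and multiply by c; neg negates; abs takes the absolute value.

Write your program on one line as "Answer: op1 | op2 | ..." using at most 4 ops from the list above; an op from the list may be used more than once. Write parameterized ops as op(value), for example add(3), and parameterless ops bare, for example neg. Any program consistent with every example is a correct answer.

add(-4) | abs | add(-1) | neg

Check, running the answer program on each example:
  -42 -> -46 -> 46 -> 45 -> -45
  44 -> 40 -> 40 -> 39 -> -39
  -48 -> -52 -> 52 -> 51 -> -51
  8 -> 4 -> 4 -> 3 -> -3
  45 -> 41 -> 41 -> 40 -> -40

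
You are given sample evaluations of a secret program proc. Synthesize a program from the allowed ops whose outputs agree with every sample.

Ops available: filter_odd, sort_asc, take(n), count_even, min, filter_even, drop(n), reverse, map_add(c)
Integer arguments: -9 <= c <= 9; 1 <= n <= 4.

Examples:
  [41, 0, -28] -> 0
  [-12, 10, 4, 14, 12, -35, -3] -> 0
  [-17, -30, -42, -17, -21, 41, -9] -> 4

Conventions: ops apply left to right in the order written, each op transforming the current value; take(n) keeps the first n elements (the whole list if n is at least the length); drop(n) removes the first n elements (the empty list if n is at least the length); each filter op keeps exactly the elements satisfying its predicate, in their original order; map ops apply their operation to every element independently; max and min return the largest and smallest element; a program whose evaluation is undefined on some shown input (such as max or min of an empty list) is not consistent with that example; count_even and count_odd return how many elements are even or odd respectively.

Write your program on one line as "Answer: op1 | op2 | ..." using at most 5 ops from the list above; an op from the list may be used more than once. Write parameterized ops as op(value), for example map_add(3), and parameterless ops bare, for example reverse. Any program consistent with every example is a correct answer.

sort_asc | drop(2) | drop(1) | map_add(-1) | count_even

Check, running the answer program on each example:
  [41, 0, -28] -> [-28, 0, 41] -> [41] -> [] -> [] -> 0
  [-12, 10, 4, 14, 12, -35, -3] -> [-35, -12, -3, 4, 10, 12, 14] -> [-3, 4, 10, 12, 14] -> [4, 10, 12, 14] -> [3, 9, 11, 13] -> 0
  [-17, -30, -42, -17, -21, 41, -9] -> [-42, -30, -21, -17, -17, -9, 41] -> [-21, -17, -17, -9, 41] -> [-17, -17, -9, 41] -> [-18, -18, -10, 40] -> 4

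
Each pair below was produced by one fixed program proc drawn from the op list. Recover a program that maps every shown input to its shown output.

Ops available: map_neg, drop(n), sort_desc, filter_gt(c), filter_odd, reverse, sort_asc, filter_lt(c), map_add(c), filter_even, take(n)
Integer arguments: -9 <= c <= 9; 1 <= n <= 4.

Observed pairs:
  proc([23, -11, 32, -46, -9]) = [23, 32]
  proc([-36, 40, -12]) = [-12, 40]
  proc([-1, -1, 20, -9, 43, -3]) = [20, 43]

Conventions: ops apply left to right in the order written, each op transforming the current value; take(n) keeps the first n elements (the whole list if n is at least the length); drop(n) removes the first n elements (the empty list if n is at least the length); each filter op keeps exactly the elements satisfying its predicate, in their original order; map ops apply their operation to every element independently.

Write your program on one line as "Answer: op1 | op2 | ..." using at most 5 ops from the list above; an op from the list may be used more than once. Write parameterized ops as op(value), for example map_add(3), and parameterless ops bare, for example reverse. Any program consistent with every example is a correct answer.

sort_desc | take(4) | take(2) | reverse

Check, running the answer program on each example:
  [23, -11, 32, -46, -9] -> [32, 23, -9, -11, -46] -> [32, 23, -9, -11] -> [32, 23] -> [23, 32]
  [-36, 40, -12] -> [40, -12, -36] -> [40, -12, -36] -> [40, -12] -> [-12, 40]
  [-1, -1, 20, -9, 43, -3] -> [43, 20, -1, -1, -3, -9] -> [43, 20, -1, -1] -> [43, 20] -> [20, 43]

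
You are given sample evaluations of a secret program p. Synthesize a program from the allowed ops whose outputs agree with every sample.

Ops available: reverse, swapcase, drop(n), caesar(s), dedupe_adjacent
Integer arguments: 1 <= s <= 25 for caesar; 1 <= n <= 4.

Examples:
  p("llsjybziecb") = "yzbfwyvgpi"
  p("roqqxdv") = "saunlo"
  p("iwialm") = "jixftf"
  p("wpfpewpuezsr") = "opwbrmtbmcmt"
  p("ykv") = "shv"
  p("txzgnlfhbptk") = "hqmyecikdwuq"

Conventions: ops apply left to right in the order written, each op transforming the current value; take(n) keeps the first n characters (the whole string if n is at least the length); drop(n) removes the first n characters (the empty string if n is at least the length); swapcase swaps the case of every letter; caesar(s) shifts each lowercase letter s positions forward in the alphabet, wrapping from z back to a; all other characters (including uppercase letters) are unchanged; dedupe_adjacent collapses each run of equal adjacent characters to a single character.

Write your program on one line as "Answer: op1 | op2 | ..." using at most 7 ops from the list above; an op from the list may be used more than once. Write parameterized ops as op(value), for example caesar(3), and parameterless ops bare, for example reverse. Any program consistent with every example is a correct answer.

reverse | caesar(7) | caesar(18) | caesar(9) | dedupe_adjacent | caesar(15)

Check, running the answer program on each example:
  "llsjybziecb" -> "bceizbyjsll" -> "ijlpgifqzss" -> "abdhyaxirkk" -> "jkmqhjgratt" -> "jkmqhjgrat" -> "yzbfwyvgpi"
  "roqqxdv" -> "vdxqqor" -> "ckexxvy" -> "ucwppnq" -> "dlfyywz" -> "dlfywz" -> "saunlo"
  "iwialm" -> "mlaiwi" -> "tshpdp" -> "lkzhvh" -> "utiqeq" -> "utiqeq" -> "jixftf"
  "wpfpewpuezsr" -> "rszeupwepfpw" -> "yzglbwdlwmwd" -> "qrydtovdoeov" -> "zahmcxemxnxe" -> "zahmcxemxnxe" -> "opwbrmtbmcmt"
  "ykv" -> "vky" -> "crf" -> "ujx" -> "dsg" -> "dsg" -> "shv"
  "txzgnlfhbptk" -> "ktpbhflngzxt" -> "rawiomsungea" -> "jsoagekmfyws" -> "sbxjpntvohfb" -> "sbxjpntvohfb" -> "hqmyecikdwuq"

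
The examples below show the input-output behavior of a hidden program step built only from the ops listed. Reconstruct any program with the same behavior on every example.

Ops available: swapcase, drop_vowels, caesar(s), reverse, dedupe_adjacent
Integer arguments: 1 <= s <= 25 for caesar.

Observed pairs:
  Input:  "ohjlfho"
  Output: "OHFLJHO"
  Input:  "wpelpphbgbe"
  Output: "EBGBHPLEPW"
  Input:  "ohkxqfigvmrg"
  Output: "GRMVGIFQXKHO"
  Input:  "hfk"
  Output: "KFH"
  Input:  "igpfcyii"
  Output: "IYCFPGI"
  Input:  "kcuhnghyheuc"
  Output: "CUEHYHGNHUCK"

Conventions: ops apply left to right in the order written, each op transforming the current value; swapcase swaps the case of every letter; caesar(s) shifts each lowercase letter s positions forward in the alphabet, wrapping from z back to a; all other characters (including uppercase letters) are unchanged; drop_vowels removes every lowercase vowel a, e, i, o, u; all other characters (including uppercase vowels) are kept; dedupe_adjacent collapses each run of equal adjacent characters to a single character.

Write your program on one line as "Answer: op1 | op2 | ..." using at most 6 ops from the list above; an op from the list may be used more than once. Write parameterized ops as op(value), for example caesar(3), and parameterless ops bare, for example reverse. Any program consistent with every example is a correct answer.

reverse | swapcase | reverse | dedupe_adjacent | reverse

Check, running the answer program on each example:
  "ohjlfho" -> "ohfljho" -> "OHFLJHO" -> "OHJLFHO" -> "OHJLFHO" -> "OHFLJHO"
  "wpelpphbgbe" -> "ebgbhpplepw" -> "EBGBHPPLEPW" -> "WPELPPHBGBE" -> "WPELPHBGBE" -> "EBGBHPLEPW"
  "ohkxqfigvmrg" -> "grmvgifqxkho" -> "GRMVGIFQXKHO" -> "OHKXQFIGVMRG" -> "OHKXQFIGVMRG" -> "GRMVGIFQXKHO"
  "hfk" -> "kfh" -> "KFH" -> "HFK" -> "HFK" -> "KFH"
  "igpfcyii" -> "iiycfpgi" -> "IIYCFPGI" -> "IGPFCYII" -> "IGPFCYI" -> "IYCFPGI"
  "kcuhnghyheuc" -> "cuehyhgnhuck" -> "CUEHYHGNHUCK" -> "KCUHNGHYHEUC" -> "KCUHNGHYHEUC" -> "CUEHYHGNHUCK"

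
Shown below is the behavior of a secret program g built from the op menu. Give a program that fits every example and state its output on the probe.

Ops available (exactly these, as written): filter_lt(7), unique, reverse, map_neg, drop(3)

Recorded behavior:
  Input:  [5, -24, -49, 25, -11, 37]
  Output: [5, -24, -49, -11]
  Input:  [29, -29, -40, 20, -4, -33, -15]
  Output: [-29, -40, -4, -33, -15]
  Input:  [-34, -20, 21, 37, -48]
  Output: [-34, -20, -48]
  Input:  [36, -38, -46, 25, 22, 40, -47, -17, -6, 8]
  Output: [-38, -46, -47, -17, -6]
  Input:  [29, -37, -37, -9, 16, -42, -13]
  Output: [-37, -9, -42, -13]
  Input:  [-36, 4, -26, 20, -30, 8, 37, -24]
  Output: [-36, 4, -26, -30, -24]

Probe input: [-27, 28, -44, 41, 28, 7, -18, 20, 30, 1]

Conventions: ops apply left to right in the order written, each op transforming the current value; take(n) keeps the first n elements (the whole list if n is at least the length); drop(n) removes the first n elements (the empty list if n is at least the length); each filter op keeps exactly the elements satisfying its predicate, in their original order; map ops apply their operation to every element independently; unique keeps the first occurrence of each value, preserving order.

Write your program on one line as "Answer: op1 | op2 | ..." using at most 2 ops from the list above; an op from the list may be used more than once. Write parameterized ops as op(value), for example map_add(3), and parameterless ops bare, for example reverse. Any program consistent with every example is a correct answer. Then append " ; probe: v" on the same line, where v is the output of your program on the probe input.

unique | filter_lt(7) ; probe: [-27, -44, -18, 1]

Check, running the answer program on each example:
  [5, -24, -49, 25, -11, 37] -> [5, -24, -49, 25, -11, 37] -> [5, -24, -49, -11]
  [29, -29, -40, 20, -4, -33, -15] -> [29, -29, -40, 20, -4, -33, -15] -> [-29, -40, -4, -33, -15]
  [-34, -20, 21, 37, -48] -> [-34, -20, 21, 37, -48] -> [-34, -20, -48]
  [36, -38, -46, 25, 22, 40, -47, -17, -6, 8] -> [36, -38, -46, 25, 22, 40, -47, -17, -6, 8] -> [-38, -46, -47, -17, -6]
  [29, -37, -37, -9, 16, -42, -13] -> [29, -37, -9, 16, -42, -13] -> [-37, -9, -42, -13]
  [-36, 4, -26, 20, -30, 8, 37, -24] -> [-36, 4, -26, 20, -30, 8, 37, -24] -> [-36, 4, -26, -30, -24]
  probe: [-27, 28, -44, 41, 28, 7, -18, 20, 30, 1] -> [-27, 28, -44, 41, 7, -18, 20, 30, 1] -> [-27, -44, -18, 1]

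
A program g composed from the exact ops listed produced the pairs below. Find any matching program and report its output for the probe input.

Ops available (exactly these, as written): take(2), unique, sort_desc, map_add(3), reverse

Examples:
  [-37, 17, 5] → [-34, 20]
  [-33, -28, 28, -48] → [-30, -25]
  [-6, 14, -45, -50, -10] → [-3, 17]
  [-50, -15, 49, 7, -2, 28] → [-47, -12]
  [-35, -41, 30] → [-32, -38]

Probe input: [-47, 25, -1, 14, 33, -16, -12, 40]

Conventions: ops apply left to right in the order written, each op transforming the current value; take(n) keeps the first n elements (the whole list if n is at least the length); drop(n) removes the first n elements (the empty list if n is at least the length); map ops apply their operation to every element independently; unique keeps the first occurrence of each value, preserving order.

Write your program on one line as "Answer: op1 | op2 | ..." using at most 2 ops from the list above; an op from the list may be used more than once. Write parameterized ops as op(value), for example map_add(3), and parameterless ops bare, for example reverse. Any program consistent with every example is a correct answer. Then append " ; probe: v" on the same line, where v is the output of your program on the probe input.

map_add(3) | take(2) ; probe: [-44, 28]

Check, running the answer program on each example:
  [-37, 17, 5] -> [-34, 20, 8] -> [-34, 20]
  [-33, -28, 28, -48] -> [-30, -25, 31, -45] -> [-30, -25]
  [-6, 14, -45, -50, -10] -> [-3, 17, -42, -47, -7] -> [-3, 17]
  [-50, -15, 49, 7, -2, 28] -> [-47, -12, 52, 10, 1, 31] -> [-47, -12]
  [-35, -41, 30] -> [-32, -38, 33] -> [-32, -38]
  probe: [-47, 25, -1, 14, 33, -16, -12, 40] -> [-44, 28, 2, 17, 36, -13, -9, 43] -> [-44, 28]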